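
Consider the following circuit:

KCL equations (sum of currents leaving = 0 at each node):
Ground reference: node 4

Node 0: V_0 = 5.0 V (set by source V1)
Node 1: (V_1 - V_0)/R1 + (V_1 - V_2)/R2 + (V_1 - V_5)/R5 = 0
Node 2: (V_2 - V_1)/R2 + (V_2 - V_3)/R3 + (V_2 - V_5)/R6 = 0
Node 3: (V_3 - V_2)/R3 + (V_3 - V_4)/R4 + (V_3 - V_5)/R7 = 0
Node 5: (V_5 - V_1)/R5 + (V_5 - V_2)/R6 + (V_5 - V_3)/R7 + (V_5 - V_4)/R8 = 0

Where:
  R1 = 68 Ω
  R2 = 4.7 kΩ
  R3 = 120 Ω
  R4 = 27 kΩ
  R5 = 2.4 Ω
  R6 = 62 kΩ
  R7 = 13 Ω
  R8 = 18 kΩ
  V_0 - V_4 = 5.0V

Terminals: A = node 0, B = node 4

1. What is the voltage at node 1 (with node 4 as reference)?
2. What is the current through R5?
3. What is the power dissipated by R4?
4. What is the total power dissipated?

Nodal analysis, taking node 4 as the 0 V reference.
Source V1 fixes V_0 = 5 V.
KCL at each unknown node (sum of currents leaving = 0; resistances in Ω):
  Node 1: (V_1 - 5)/68 + (V_1 - V_2)/4700 + (V_1 - V_5)/2.4 = 0
  Node 2: (V_2 - V_1)/4700 + (V_2 - V_3)/120 + (V_2 - V_5)/62000 = 0
  Node 3: (V_3 - V_2)/120 + (V_3 - 0)/27000 + (V_3 - V_5)/13 = 0
  Node 5: (V_5 - V_1)/2.4 + (V_5 - V_2)/62000 + (V_5 - V_3)/13 + (V_5 - 0)/18000 = 0
Collecting terms (coefficients in siemens):
  0.4316·V_1 - 0.0002128·V_2 - 0.4167·V_5 = 0.07353
  0.008562·V_2 - 0.0002128·V_1 - 0.008333·V_3 - 0.00001613·V_5 = 0
  0.08529·V_3 - 0.008333·V_2 - 0.07692·V_5 = 0
  0.4937·V_5 - 0.4167·V_1 - 0.00001613·V_2 - 0.07692·V_3 = 0
Solving these 4 simultaneous equations (Gaussian elimination) gives:
  V_1 = 4.969 V, V_2 = 4.965 V, V_3 = 4.965 V, V_5 = 4.968 V
Part 1:
  Read off the nodal solution: V_1 = 4.969 V
Part 2:
  I_R5 = (V_1 - V_5)/R5 = (4.969 - 4.968)/2.4 = 0.0004592 A
  Magnitude: I_R5 = 0.0004592 A
Part 3:
  I_R4 = (V_3 - V_4)/R4 = (4.965 - 0)/27000 = 0.0001839 A
  P_R4 = I_R4² × R4 = (0.0001839)² × 27000 = 0.0009131 W
Part 4:
  Power in each resistor, P = (ΔV)²/R:
    P_R1 = (5 - 4.969)²/68 = 0.00001438 W
    P_R2 = (4.969 - 4.965)²/4700 = 0.000000002448 W
    P_R3 = (4.965 - 4.965)²/120 = 0.00000000006905 W
    P_R4 = (4.965 - 0)²/27000 = 0.0009131 W
    P_R5 = (4.969 - 4.968)²/2.4 = 0.000000506 W
    P_R6 = (4.965 - 4.968)²/62000 = 0.00000000008457 W
    P_R7 = (4.965 - 4.968)²/13 = 0.000000436 W
    P_R8 = (0 - 4.968)²/18000 = 0.001371 W
  P_total = P_R1 + P_R2 + P_R3 + P_R4 + P_R5 + P_R6 + P_R7 + P_R8 = 0.002299 W

Final answers:
1. V_1 = 4.969 V
2. I_R5 = 0.0004592 A
3. P_R4 = 0.0009131 W
4. P_total = 0.002299 W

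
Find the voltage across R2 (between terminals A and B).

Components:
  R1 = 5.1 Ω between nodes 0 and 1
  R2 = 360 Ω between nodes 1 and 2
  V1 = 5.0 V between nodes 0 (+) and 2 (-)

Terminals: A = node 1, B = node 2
R1 and R2 are in series across V1 (node 0 → node 1 → node 2), and the output A–B is taken across R2, so this is a voltage divider.
Series current: I = V1/(R1 + R2) = 5/(5.1 + 360) = 5/365.1 = 0.01369 A
V_R2 = I × R2 = V1 × R2/(R1 + R2) = 5 × 360/365.1 = 4.93 V

Final answer: 4.93 V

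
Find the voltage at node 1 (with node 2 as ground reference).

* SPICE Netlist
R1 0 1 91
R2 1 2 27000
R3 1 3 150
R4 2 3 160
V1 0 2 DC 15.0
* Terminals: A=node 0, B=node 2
Nodal analysis, taking node 2 as the 0 V reference.
Source V1 fixes V_0 = 15 V.
KCL at each unknown node (sum of currents leaving = 0; resistances in Ω):
  Node 1: (V_1 - 15)/91 + (V_1 - 0)/27000 + (V_1 - V_3)/150 = 0
  Node 3: (V_3 - V_1)/150 + (V_3 - 0)/160 = 0
Collecting terms (coefficients in siemens):
  0.01769·V_1 - 0.006667·V_3 = 0.1648
  0.01292·V_3 - 0.006667·V_1 = 0
Determinant D = (0.01769)(0.01292) - (-0.006667)(-0.006667) = 0.0001841
V_1 = [(0.1648)(0.01292) - (-0.006667)(0)]/D = 11.57 V
V_3 = [(0.01769)(0) - (0.1648)(-0.006667)]/D = 5.969 V
The requested potential is V_1 = 11.57 V.

Final answer: V_1 = 11.57 V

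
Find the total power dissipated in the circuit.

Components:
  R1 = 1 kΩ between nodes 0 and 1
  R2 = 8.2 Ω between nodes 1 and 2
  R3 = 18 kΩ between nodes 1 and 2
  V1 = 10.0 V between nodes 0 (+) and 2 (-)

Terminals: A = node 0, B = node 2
Nodal analysis, taking node 2 as the 0 V reference.
Source V1 fixes V_0 = 10 V.
KCL at each unknown node (sum of currents leaving = 0; resistances in Ω):
  Node 1: (V_1 - 10)/1000 + (V_1 - 0)/8.2 + (V_1 - 0)/18000 = 0
Collecting terms: 0.123 × V_1 = 0.01  =>  V_1 = 0.0813 V
Power in each resistor, P = (ΔV)²/R:
  P_R1 = (10 - 0.0813)²/1000 = 0.09838 W
  P_R2 = (0.0813 - 0)²/8.2 = 0.000806 W
  P_R3 = (0.0813 - 0)²/18000 = 0.0000003672 W
P_total = P_R1 + P_R2 + P_R3 = 0.09919 W

Final answer: 0.09919 W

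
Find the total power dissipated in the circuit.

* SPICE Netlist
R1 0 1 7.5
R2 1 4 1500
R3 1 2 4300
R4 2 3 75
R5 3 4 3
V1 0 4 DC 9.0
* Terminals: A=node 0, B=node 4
Nodal analysis, taking node 4 as the 0 V reference.
Source V1 fixes V_0 = 9 V.
KCL at each unknown node (sum of currents leaving = 0; resistances in Ω):
  Node 1: (V_1 - 9)/7.5 + (V_1 - 0)/1500 + (V_1 - V_2)/4300 = 0
  Node 2: (V_2 - V_1)/4300 + (V_2 - V_3)/75 = 0
  Node 3: (V_3 - V_2)/75 + (V_3 - 0)/3 = 0
Collecting terms (coefficients in siemens):
  0.1342·V_1 - 0.0002326·V_2 = 1.2
  0.01357·V_2 - 0.0002326·V_1 - 0.01333·V_3 = 0
  0.3467·V_3 - 0.01333·V_2 = 0
Solving these 3 simultaneous equations (Gaussian elimination) gives:
  V_1 = 8.94 V, V_2 = 0.1593 V, V_3 = 0.006126 V
Power in each resistor, P = (ΔV)²/R:
  P_R1 = (9 - 8.94)²/7.5 = 0.0004802 W
  P_R2 = (8.94 - 0)²/1500 = 0.05328 W
  P_R3 = (8.94 - 0.1593)²/4300 = 0.01793 W
  P_R4 = (0.1593 - 0.006126)²/75 = 0.0003127 W
  P_R5 = (0.006126 - 0)²/3 = 0.00001251 W
P_total = P_R1 + P_R2 + P_R3 + P_R4 + P_R5 = 0.07202 W

Final answer: 0.07202 W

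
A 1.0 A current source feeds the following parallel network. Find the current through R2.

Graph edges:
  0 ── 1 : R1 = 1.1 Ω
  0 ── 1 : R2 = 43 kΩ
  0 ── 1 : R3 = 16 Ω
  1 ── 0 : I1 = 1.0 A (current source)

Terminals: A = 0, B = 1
All resistors sit directly between nodes 0 and 1, so they are in parallel and share one voltage V; the full source current 1 A splits among them.
1/R_par = 1/1.1 + 1/43000 + 1/16 = 0.9716 S  =>  R_par = 1.029 Ω
V = I × R_par = 1 × 1.029 = 1.029 V
I_R2 = V/R2 = 1.029/43000 = 0.00002394 A

Final answer: 2.394e-05 A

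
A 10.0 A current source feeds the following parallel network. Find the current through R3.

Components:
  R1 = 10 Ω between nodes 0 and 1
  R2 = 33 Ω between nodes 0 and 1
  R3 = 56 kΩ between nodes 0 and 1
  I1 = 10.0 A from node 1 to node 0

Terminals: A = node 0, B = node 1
All resistors sit directly between nodes 0 and 1, so they are in parallel and share one voltage V; the full source current 10 A splits among them.
1/R_par = 1/10 + 1/33 + 1/56000 = 0.1303 S  =>  R_par = 7.673 Ω
V = I × R_par = 10 × 7.673 = 76.73 V
I_R3 = V/R3 = 76.73/56000 = 0.00137 A

Final answer: 0.00137 A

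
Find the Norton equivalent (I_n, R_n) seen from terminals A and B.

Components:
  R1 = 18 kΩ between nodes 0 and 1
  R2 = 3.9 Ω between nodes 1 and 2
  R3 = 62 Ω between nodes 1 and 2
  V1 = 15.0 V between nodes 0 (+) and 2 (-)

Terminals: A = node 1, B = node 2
Find the Thévenin equivalent first; then I_n = V_th/R_th and R_n = R_th.
Step 1 — V_th is the open-circuit voltage V_A - V_B (nothing connected across the terminals).
Nodal analysis, taking node 2 as the 0 V reference.
Source V1 fixes V_0 = 15 V.
KCL at each unknown node (sum of currents leaving = 0; resistances in Ω):
  Node 1: (V_1 - 15)/18000 + (V_1 - 0)/3.9 + (V_1 - 0)/62 = 0
Collecting terms: 0.2726 × V_1 = 0.0008333  =>  V_1 = 0.003057 V
V_th = V_1 - V_2 = 0.003057 - 0 = 0.003057 V
Step 2 — R_th: zero the source — replace V1 by a short circuit (node 2 merges into node 0) — and find the resistance seen between A (node 1) and B (node 0).
Reduce the network between node 1 (A) and node 0 (B) by series/parallel combination:
  Rp1 = R1 ‖ R2 ‖ R3 (parallel, all between nodes 0 and 1) = 1/(1/18000 + 1/3.9 + 1/62) = 3.668 Ω
R_th = 3.668 Ω
I_n = V_th/R_th = 0.003057/3.668 = 0.0008333 A, and R_n = R_th = 3.668 Ω

Final answer: I_n = 0.0008333 A, R_n = 3.668 Ω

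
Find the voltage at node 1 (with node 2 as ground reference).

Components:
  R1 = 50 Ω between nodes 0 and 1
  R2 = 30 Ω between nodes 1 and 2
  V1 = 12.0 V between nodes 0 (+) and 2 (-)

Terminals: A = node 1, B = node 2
Nodal analysis, taking node 2 as the 0 V reference.
Source V1 fixes V_0 = 12 V.
KCL at each unknown node (sum of currents leaving = 0; resistances in Ω):
  Node 1: (V_1 - 12)/50 + (V_1 - 0)/30 = 0
Collecting terms: 0.05333 × V_1 = 0.24  =>  V_1 = 4.5 V
The requested potential is V_1 = 4.5 V.

Final answer: V_1 = 4.5 V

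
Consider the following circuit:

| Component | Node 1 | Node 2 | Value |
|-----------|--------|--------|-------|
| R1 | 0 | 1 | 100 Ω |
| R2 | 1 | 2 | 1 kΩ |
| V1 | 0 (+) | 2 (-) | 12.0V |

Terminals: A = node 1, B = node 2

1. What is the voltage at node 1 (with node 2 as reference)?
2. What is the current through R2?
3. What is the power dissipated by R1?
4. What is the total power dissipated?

Nodal analysis, taking node 2 as the 0 V reference.
Source V1 fixes V_0 = 12 V.
KCL at each unknown node (sum of currents leaving = 0; resistances in Ω):
  Node 1: (V_1 - 12)/100 + (V_1 - 0)/1000 = 0
Collecting terms: 0.011 × V_1 = 0.12  =>  V_1 = 10.91 V
Part 1:
  Read off the nodal solution: V_1 = 10.91 V
Part 2:
  I_R2 = (V_1 - V_2)/R2 = (10.91 - 0)/1000 = 0.01091 A
  Magnitude: I_R2 = 0.01091 A
Part 3:
  I_R1 = (V_0 - V_1)/R1 = (12 - 10.91)/100 = 0.01091 A
  P_R1 = I_R1² × R1 = (0.01091)² × 100 = 0.0119 W
Part 4:
  Power in each resistor, P = (ΔV)²/R:
    P_R1 = (12 - 10.91)²/100 = 0.0119 W
    P_R2 = (10.91 - 0)²/1000 = 0.119 W
  P_total = P_R1 + P_R2 = 0.1309 W

Final answers:
1. V_1 = 10.91 V
2. I_R2 = 0.01091 A
3. P_R1 = 0.0119 W
4. P_total = 0.1309 W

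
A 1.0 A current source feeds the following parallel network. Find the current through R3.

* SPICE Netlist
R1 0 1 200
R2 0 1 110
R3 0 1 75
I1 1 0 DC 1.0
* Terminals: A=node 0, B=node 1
All resistors sit directly between nodes 0 and 1, so they are in parallel and share one voltage V; the full source current 1 A splits among them.
1/R_par = 1/200 + 1/110 + 1/75 = 0.02742 S  =>  R_par = 36.46 Ω
V = I × R_par = 1 × 36.46 = 36.46 V
I_R3 = V/R3 = 36.46/75 = 0.4862 A

Final answer: 0.4862 A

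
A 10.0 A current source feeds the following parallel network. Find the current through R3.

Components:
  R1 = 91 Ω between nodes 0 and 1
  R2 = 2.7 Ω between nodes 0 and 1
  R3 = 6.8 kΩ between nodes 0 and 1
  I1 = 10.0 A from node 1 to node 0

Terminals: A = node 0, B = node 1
All resistors sit directly between nodes 0 and 1, so they are in parallel and share one voltage V; the full source current 10 A splits among them.
1/R_par = 1/91 + 1/2.7 + 1/6800 = 0.3815 S  =>  R_par = 2.621 Ω
V = I × R_par = 10 × 2.621 = 26.21 V
I_R3 = V/R3 = 26.21/6800 = 0.003855 A

Final answer: 0.003855 A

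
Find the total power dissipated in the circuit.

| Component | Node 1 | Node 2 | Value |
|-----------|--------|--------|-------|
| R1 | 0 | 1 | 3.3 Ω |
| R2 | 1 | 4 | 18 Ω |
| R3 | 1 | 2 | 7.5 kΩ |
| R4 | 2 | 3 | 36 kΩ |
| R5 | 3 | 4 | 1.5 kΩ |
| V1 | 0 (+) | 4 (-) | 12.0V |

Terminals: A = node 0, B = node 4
Nodal analysis, taking node 4 as the 0 V reference.
Source V1 fixes V_0 = 12 V.
KCL at each unknown node (sum of currents leaving = 0; resistances in Ω):
  Node 1: (V_1 - 12)/3.3 + (V_1 - 0)/18 + (V_1 - V_2)/7500 = 0
  Node 2: (V_2 - V_1)/7500 + (V_2 - V_3)/36000 = 0
  Node 3: (V_3 - V_2)/36000 + (V_3 - 0)/1500 = 0
Collecting terms (coefficients in siemens):
  0.3587·V_1 - 0.0001333·V_2 = 3.636
  0.0001611·V_2 - 0.0001333·V_1 - 0.00002778·V_3 = 0
  0.0006944·V_3 - 0.00002778·V_2 = 0
Solving these 3 simultaneous equations (Gaussian elimination) gives:
  V_1 = 10.14 V, V_2 = 8.45 V, V_3 = 0.338 V
Power in each resistor, P = (ΔV)²/R:
  P_R1 = (12 - 10.14)²/3.3 = 1.048 W
  P_R2 = (10.14 - 0)²/18 = 5.712 W
  P_R3 = (10.14 - 8.45)²/7500 = 0.0003808 W
  P_R4 = (8.45 - 0.338)²/36000 = 0.001828 W
  P_R5 = (0.338 - 0)²/1500 = 0.00007617 W
P_total = P_R1 + P_R2 + P_R3 + P_R4 + P_R5 = 6.763 W

Final answer: 6.763 W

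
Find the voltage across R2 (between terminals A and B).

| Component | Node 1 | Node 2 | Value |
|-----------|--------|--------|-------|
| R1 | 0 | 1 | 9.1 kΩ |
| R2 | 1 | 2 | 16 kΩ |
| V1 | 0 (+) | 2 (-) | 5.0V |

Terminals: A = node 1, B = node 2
R1 and R2 are in series across V1 (node 0 → node 1 → node 2), and the output A–B is taken across R2, so this is a voltage divider.
Series current: I = V1/(R1 + R2) = 5/(9100 + 16000) = 5/25100 = 0.0001992 A
V_R2 = I × R2 = V1 × R2/(R1 + R2) = 5 × 16000/25100 = 3.187 V

Final answer: 3.187 V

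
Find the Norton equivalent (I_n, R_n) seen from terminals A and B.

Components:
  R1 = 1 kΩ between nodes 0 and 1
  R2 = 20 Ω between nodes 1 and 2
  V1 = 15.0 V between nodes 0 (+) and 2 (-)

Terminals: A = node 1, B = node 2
Find the Thévenin equivalent first; then I_n = V_th/R_th and R_n = R_th.
Step 1 — V_th is the open-circuit voltage V_A - V_B (nothing connected across the terminals).
Nodal analysis, taking node 2 as the 0 V reference.
Source V1 fixes V_0 = 15 V.
KCL at each unknown node (sum of currents leaving = 0; resistances in Ω):
  Node 1: (V_1 - 15)/1000 + (V_1 - 0)/20 = 0
Collecting terms: 0.051 × V_1 = 0.015  =>  V_1 = 0.2941 V
V_th = V_1 - V_2 = 0.2941 - 0 = 0.2941 V
Step 2 — R_th: zero the source — replace V1 by a short circuit (node 2 merges into node 0) — and find the resistance seen between A (node 1) and B (node 0).
Reduce the network between node 1 (A) and node 0 (B) by series/parallel combination:
  Rp1 = R1 ‖ R2 (parallel, both between nodes 0 and 1) = 1/(1/1000 + 1/20) = 19.61 Ω
R_th = 19.61 Ω
I_n = V_th/R_th = 0.2941/19.61 = 0.015 A, and R_n = R_th = 19.61 Ω

Final answer: I_n = 0.015 A, R_n = 19.61 Ω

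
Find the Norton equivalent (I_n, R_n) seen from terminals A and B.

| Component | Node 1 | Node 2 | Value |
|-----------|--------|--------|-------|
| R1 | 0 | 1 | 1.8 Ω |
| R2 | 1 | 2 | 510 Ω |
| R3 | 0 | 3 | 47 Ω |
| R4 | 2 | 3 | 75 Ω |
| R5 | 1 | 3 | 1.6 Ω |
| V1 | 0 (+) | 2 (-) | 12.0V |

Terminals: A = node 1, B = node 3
Find the Thévenin equivalent first; then I_n = V_th/R_th and R_n = R_th.
Step 1 — V_th is the open-circuit voltage V_A - V_B (nothing connected across the terminals).
Nodal analysis, taking node 2 as the 0 V reference.
Source V1 fixes V_0 = 12 V.
KCL at each unknown node (sum of currents leaving = 0; resistances in Ω):
  Node 1: (V_1 - 12)/1.8 + (V_1 - 0)/510 + (V_1 - V_3)/1.6 = 0
  Node 3: (V_3 - 12)/47 + (V_3 - 0)/75 + (V_3 - V_1)/1.6 = 0
Collecting terms (coefficients in siemens):
  1.183·V_1 - 0.625·V_3 = 6.667
  0.6596·V_3 - 0.625·V_1 = 0.2553
Determinant D = (1.183)(0.6596) - (-0.625)(-0.625) = 0.3894
V_1 = [(6.667)(0.6596) - (-0.625)(0.2553)]/D = 11.7 V
V_3 = [(1.183)(0.2553) - (6.667)(-0.625)]/D = 11.48 V
V_th = V_1 - V_3 = 11.7 - 11.48 = 0.227 V
Step 2 — R_th: zero the source — replace V1 by a short circuit (node 2 merges into node 0) — and find the resistance seen between A (node 1) and B (node 3).
Reduce the network between node 1 (A) and node 3 (B) by series/parallel combination:
  Rp1 = R1 ‖ R2 (parallel, both between nodes 0 and 1) = 1/(1/1.8 + 1/510) = 1.794 Ω
  Rp2 = R3 ‖ R4 (parallel, both between nodes 0 and 3) = 1/(1/47 + 1/75) = 28.89 Ω
  Rs1 = Rp1 + Rp2 (series, joined only at node 0) = 1.794 + 28.89 = 30.69 Ω
  Rp3 = R5 ‖ Rs1 (parallel, both between nodes 1 and 3) = 1/(1/1.6 + 1/30.69) = 1.521 Ω
R_th = 1.521 Ω
I_n = V_th/R_th = 0.227/1.521 = 0.1493 A, and R_n = R_th = 1.521 Ω

Final answer: I_n = 0.1493 A, R_n = 1.521 Ω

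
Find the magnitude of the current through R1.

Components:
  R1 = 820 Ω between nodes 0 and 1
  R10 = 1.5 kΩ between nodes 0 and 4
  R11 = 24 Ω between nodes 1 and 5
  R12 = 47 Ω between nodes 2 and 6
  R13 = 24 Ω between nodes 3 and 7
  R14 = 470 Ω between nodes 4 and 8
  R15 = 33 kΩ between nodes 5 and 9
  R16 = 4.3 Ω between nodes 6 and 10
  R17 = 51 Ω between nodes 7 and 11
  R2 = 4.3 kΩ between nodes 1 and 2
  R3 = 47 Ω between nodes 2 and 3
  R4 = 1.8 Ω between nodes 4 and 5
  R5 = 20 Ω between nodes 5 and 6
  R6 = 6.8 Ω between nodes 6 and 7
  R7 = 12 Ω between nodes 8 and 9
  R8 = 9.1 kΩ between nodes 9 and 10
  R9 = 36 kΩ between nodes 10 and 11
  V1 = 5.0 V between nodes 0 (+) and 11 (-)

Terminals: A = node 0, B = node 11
Nodal analysis, taking node 11 as the 0 V reference.
Source V1 fixes V_0 = 5 V.
KCL at each unknown node (sum of currents leaving = 0; resistances in Ω):
  Node 1: (V_1 - 5)/820 + (V_1 - V_2)/4300 + (V_1 - V_5)/24 = 0
  Node 2: (V_2 - V_1)/4300 + (V_2 - V_3)/47 + (V_2 - V_6)/47 = 0
  Node 3: (V_3 - V_2)/47 + (V_3 - V_7)/24 = 0
  Node 4: (V_4 - V_5)/1.8 + (V_4 - 5)/1500 + (V_4 - V_8)/470 = 0
  Node 5: (V_5 - V_4)/1.8 + (V_5 - V_6)/20 + (V_5 - V_1)/24 + (V_5 - V_9)/33000 = 0
  Node 6: (V_6 - V_5)/20 + (V_6 - V_7)/6.8 + (V_6 - V_2)/47 + (V_6 - V_10)/4.3 = 0
  Node 7: (V_7 - V_6)/6.8 + (V_7 - V_3)/24 + (V_7 - 0)/51 = 0
  Node 8: (V_8 - V_9)/12 + (V_8 - V_4)/470 = 0
  Node 9: (V_9 - V_8)/12 + (V_9 - V_10)/9100 + (V_9 - V_5)/33000 = 0
  Node 10: (V_10 - V_9)/9100 + (V_10 - 0)/36000 + (V_10 - V_6)/4.3 = 0
Collecting terms (coefficients in siemens):
  0.04312·V_1 - 0.0002326·V_2 - 0.04167·V_5 = 0.006098
  0.04279·V_2 - 0.0002326·V_1 - 0.02128·V_3 - 0.02128·V_6 = 0
  0.06294·V_3 - 0.02128·V_2 - 0.04167·V_7 = 0
  0.5583·V_4 - 0.5556·V_5 - 0.002128·V_8 = 0.003333
  0.6473·V_5 - 0.04167·V_1 - 0.5556·V_4 - 0.05·V_6 - 0.0000303·V_9 = 0
  0.4509·V_6 - 0.02128·V_2 - 0.05·V_5 - 0.1471·V_7 - 0.2326·V_10 = 0
  0.2083·V_7 - 0.04167·V_3 - 0.1471·V_6 = 0
  0.08546·V_8 - 0.002128·V_4 - 0.08333·V_9 = 0
  0.08347·V_9 - 0.0000303·V_5 - 0.08333·V_8 - 0.0001099·V_10 = 0
  0.2327·V_10 - 0.2326·V_6 - 0.0001099·V_9 = 0
Solving these 10 simultaneous equations (Gaussian elimination) gives:
  V_1 = 0.7473 V, V_2 = 0.4456 V, V_3 = 0.4236 V, V_4 = 0.6297 V
  V_5 = 0.6245 V, V_6 = 0.4642 V, V_7 = 0.4124 V, V_8 = 0.6216 V
  V_9 = 0.6214 V, V_10 = 0.4643 V
I_R1 = (V_0 - V_1)/R1 = (5 - 0.7473)/820 = 0.005186 A
|I_R1| = 0.005186 A

Final answer: |I_R1| = 0.005186 A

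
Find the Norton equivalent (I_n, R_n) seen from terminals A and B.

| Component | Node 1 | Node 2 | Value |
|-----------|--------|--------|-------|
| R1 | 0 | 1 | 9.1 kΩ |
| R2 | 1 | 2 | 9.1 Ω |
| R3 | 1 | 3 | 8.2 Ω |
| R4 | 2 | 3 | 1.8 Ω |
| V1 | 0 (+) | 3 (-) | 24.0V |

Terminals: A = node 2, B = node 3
Find the Thévenin equivalent first; then I_n = V_th/R_th and R_n = R_th.
Step 1 — V_th is the open-circuit voltage V_A - V_B (nothing connected across the terminals).
Nodal analysis, taking node 3 as the 0 V reference.
Source V1 fixes V_0 = 24 V.
KCL at each unknown node (sum of currents leaving = 0; resistances in Ω):
  Node 1: (V_1 - 24)/9100 + (V_1 - V_2)/9.1 + (V_1 - 0)/8.2 = 0
  Node 2: (V_2 - V_1)/9.1 + (V_2 - 0)/1.8 = 0
Collecting terms (coefficients in siemens):
  0.232·V_1 - 0.1099·V_2 = 0.002637
  0.6654·V_2 - 0.1099·V_1 = 0
Determinant D = (0.232)(0.6654) - (-0.1099)(-0.1099) = 0.1423
V_1 = [(0.002637)(0.6654) - (-0.1099)(0)]/D = 0.01234 V
V_2 = [(0.232)(0) - (0.002637)(-0.1099)]/D = 0.002037 V
V_th = V_2 - V_3 = 0.002037 - 0 = 0.002037 V
Step 2 — R_th: zero the source — replace V1 by a short circuit (node 3 merges into node 0) — and find the resistance seen between A (node 2) and B (node 0).
Reduce the network between node 2 (A) and node 0 (B) by series/parallel combination:
  Rp1 = R1 ‖ R3 (parallel, both between nodes 0 and 1) = 1/(1/9100 + 1/8.2) = 8.193 Ω
  Rs1 = R2 + Rp1 (series, joined only at node 1) = 9.1 + 8.193 = 17.29 Ω
  Rp2 = R4 ‖ Rs1 (parallel, both between nodes 0 and 2) = 1/(1/1.8 + 1/17.29) = 1.63 Ω
R_th = 1.63 Ω
I_n = V_th/R_th = 0.002037/1.63 = 0.001249 A, and R_n = R_th = 1.63 Ω

Final answer: I_n = 0.001249 A, R_n = 1.63 Ω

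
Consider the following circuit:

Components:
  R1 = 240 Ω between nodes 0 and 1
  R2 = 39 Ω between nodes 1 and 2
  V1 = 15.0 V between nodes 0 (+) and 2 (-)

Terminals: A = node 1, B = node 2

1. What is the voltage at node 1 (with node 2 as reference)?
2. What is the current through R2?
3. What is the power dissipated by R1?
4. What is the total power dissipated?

Nodal analysis, taking node 2 as the 0 V reference.
Source V1 fixes V_0 = 15 V.
KCL at each unknown node (sum of currents leaving = 0; resistances in Ω):
  Node 1: (V_1 - 15)/240 + (V_1 - 0)/39 = 0
Collecting terms: 0.02981 × V_1 = 0.0625  =>  V_1 = 2.097 V
Part 1:
  Read off the nodal solution: V_1 = 2.097 V
Part 2:
  I_R2 = (V_1 - V_2)/R2 = (2.097 - 0)/39 = 0.05376 A
  Magnitude: I_R2 = 0.05376 A
Part 3:
  I_R1 = (V_0 - V_1)/R1 = (15 - 2.097)/240 = 0.05376 A
  P_R1 = I_R1² × R1 = (0.05376)² × 240 = 0.6937 W
Part 4:
  Power in each resistor, P = (ΔV)²/R:
    P_R1 = (15 - 2.097)²/240 = 0.6937 W
    P_R2 = (2.097 - 0)²/39 = 0.1127 W
  P_total = P_R1 + P_R2 = 0.8065 W

Final answers:
1. V_1 = 2.097 V
2. I_R2 = 0.05376 A
3. P_R1 = 0.6937 W
4. P_total = 0.8065 W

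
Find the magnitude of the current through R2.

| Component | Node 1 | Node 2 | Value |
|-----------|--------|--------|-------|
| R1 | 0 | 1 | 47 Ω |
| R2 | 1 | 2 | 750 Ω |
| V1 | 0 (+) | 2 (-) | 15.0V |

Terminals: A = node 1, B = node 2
Nodal analysis, taking node 2 as the 0 V reference.
Source V1 fixes V_0 = 15 V.
KCL at each unknown node (sum of currents leaving = 0; resistances in Ω):
  Node 1: (V_1 - 15)/47 + (V_1 - 0)/750 = 0
Collecting terms: 0.02261 × V_1 = 0.3191  =>  V_1 = 14.12 V
I_R2 = (V_1 - V_2)/R2 = (14.12 - 0)/750 = 0.01882 A
|I_R2| = 0.01882 A

Final answer: |I_R2| = 0.01882 A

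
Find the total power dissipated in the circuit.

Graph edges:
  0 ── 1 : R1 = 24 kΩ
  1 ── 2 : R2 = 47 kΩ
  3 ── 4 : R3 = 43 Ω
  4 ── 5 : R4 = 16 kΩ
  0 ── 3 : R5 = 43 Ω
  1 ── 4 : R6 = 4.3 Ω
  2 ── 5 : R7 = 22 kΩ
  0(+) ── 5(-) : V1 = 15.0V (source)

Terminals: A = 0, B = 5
Nodal analysis, taking node 5 as the 0 V reference.
Source V1 fixes V_0 = 15 V.
KCL at each unknown node (sum of currents leaving = 0; resistances in Ω):
  Node 1: (V_1 - 15)/24000 + (V_1 - V_2)/47000 + (V_1 - V_4)/4.3 = 0
  Node 2: (V_2 - V_1)/47000 + (V_2 - 0)/22000 = 0
  Node 3: (V_3 - V_4)/43 + (V_3 - 15)/43 = 0
  Node 4: (V_4 - V_3)/43 + (V_4 - 0)/16000 + (V_4 - V_1)/4.3 = 0
Collecting terms (coefficients in siemens):
  0.2326·V_1 - 0.00002128·V_2 - 0.2326·V_4 = 0.000625
  0.00006673·V_2 - 0.00002128·V_1 = 0
  0.04651·V_3 - 0.02326·V_4 = 0.3488
  0.2559·V_4 - 0.2326·V_1 - 0.02326·V_3 = 0
Solving these 4 simultaneous equations (Gaussian elimination) gives:
  V_1 = 14.9 V, V_2 = 4.751 V, V_3 = 14.95 V, V_4 = 14.9 V
Power in each resistor, P = (ΔV)²/R:
  P_R1 = (15 - 14.9)²/24000 = 0.0000004102 W
  P_R2 = (14.9 - 4.751)²/47000 = 0.002192 W
  P_R3 = (14.95 - 14.9)²/43 = 0.00005619 W
  P_R4 = (14.9 - 0)²/16000 = 0.01388 W
  P_R5 = (15 - 14.95)²/43 = 0.00005619 W
  P_R6 = (14.9 - 14.9)²/4.3 = 0.0000001929 W
  P_R7 = (4.751 - 0)²/22000 = 0.001026 W
P_total = P_R1 + P_R2 + P_R3 + P_R4 + P_R5 + P_R6 + P_R7 = 0.01721 W

Final answer: 0.01721 W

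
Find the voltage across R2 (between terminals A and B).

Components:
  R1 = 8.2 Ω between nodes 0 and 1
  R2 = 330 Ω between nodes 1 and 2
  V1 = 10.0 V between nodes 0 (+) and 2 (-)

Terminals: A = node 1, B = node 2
R1 and R2 are in series across V1 (node 0 → node 1 → node 2), and the output A–B is taken across R2, so this is a voltage divider.
Series current: I = V1/(R1 + R2) = 10/(8.2 + 330) = 10/338.2 = 0.02957 A
V_R2 = I × R2 = V1 × R2/(R1 + R2) = 10 × 330/338.2 = 9.758 V

Final answer: 9.758 V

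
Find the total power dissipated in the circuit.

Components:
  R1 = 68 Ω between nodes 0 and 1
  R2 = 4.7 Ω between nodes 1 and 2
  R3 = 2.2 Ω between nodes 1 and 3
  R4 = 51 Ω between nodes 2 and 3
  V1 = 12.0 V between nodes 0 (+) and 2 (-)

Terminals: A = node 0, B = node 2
Nodal analysis, taking node 2 as the 0 V reference.
Source V1 fixes V_0 = 12 V.
KCL at each unknown node (sum of currents leaving = 0; resistances in Ω):
  Node 1: (V_1 - 12)/68 + (V_1 - 0)/4.7 + (V_1 - V_3)/2.2 = 0
  Node 3: (V_3 - V_1)/2.2 + (V_3 - 0)/51 = 0
Collecting terms (coefficients in siemens):
  0.682·V_1 - 0.4545·V_3 = 0.1765
  0.4742·V_3 - 0.4545·V_1 = 0
Determinant D = (0.682)(0.4742) - (-0.4545)(-0.4545) = 0.1168
V_1 = [(0.1765)(0.4742) - (-0.4545)(0)]/D = 0.7166 V
V_3 = [(0.682)(0) - (0.1765)(-0.4545)]/D = 0.6869 V
Power in each resistor, P = (ΔV)²/R:
  P_R1 = (12 - 0.7166)²/68 = 1.872 W
  P_R2 = (0.7166 - 0)²/4.7 = 0.1093 W
  P_R3 = (0.7166 - 0.6869)²/2.2 = 0.0003991 W
  P_R4 = (0 - 0.6869)²/51 = 0.009253 W
P_total = P_R1 + P_R2 + P_R3 + P_R4 = 1.991 W

Final answer: 1.991 W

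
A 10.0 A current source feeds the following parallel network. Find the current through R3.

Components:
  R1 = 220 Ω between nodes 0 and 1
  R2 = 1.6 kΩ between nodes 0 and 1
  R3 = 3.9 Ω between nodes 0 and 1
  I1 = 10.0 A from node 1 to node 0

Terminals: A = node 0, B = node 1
All resistors sit directly between nodes 0 and 1, so they are in parallel and share one voltage V; the full source current 10 A splits among them.
1/R_par = 1/220 + 1/1600 + 1/3.9 = 0.2616 S  =>  R_par = 3.823 Ω
V = I × R_par = 10 × 3.823 = 38.23 V
I_R3 = V/R3 = 38.23/3.9 = 9.802 A

Final answer: 9.802 A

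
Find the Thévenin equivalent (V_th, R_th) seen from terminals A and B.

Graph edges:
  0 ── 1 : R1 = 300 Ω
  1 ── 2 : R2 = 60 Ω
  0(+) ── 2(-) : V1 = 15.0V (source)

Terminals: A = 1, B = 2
Step 1 — V_th is the open-circuit voltage V_A - V_B (nothing connected across the terminals).
Nodal analysis, taking node 2 as the 0 V reference.
Source V1 fixes V_0 = 15 V.
KCL at each unknown node (sum of currents leaving = 0; resistances in Ω):
  Node 1: (V_1 - 15)/300 + (V_1 - 0)/60 = 0
Collecting terms: 0.02 × V_1 = 0.05  =>  V_1 = 2.5 V
V_th = V_1 - V_2 = 2.5 - 0 = 2.5 V
Step 2 — R_th: zero the source — replace V1 by a short circuit (node 2 merges into node 0) — and find the resistance seen between A (node 1) and B (node 0).
Reduce the network between node 1 (A) and node 0 (B) by series/parallel combination:
  Rp1 = R1 ‖ R2 (parallel, both between nodes 0 and 1) = 1/(1/300 + 1/60) = 50 Ω
R_th = 50 Ω

Final answer: V_th = 2.5 V, R_th = 50 Ω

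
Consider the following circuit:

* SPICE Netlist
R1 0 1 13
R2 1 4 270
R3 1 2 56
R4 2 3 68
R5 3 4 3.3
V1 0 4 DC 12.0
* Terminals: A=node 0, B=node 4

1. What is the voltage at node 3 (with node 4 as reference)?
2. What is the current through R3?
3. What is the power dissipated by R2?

Nodal analysis, taking node 4 as the 0 V reference.
Source V1 fixes V_0 = 12 V.
KCL at each unknown node (sum of currents leaving = 0; resistances in Ω):
  Node 1: (V_1 - 12)/13 + (V_1 - 0)/270 + (V_1 - V_2)/56 = 0
  Node 2: (V_2 - V_1)/56 + (V_2 - V_3)/68 = 0
  Node 3: (V_3 - V_2)/68 + (V_3 - 0)/3.3 = 0
Collecting terms (coefficients in siemens):
  0.09848·V_1 - 0.01786·V_2 = 0.9231
  0.03256·V_2 - 0.01786·V_1 - 0.01471·V_3 = 0
  0.3177·V_3 - 0.01471·V_2 = 0
Solving these 3 simultaneous equations (Gaussian elimination) gives:
  V_1 = 10.43 V, V_2 = 5.843 V, V_3 = 0.2704 V
Part 1:
  Read off the nodal solution: V_3 = 0.2704 V
Part 2:
  I_R3 = (V_1 - V_2)/R3 = (10.43 - 5.843)/56 = 0.08195 A
  Magnitude: I_R3 = 0.08195 A
Part 3:
  I_R2 = (V_1 - V_4)/R2 = (10.43 - 0)/270 = 0.03864 A
  P_R2 = I_R2² × R2 = (0.03864)² × 270 = 0.4031 W

Final answers:
1. V_3 = 0.2704 V
2. I_R3 = 0.08195 A
3. P_R2 = 0.4031 W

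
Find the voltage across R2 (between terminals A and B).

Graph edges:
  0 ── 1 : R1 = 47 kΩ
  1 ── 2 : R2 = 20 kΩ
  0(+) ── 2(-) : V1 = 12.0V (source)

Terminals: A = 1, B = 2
R1 and R2 are in series across V1 (node 0 → node 1 → node 2), and the output A–B is taken across R2, so this is a voltage divider.
Series current: I = V1/(R1 + R2) = 12/(47000 + 20000) = 12/67000 = 0.0001791 A
V_R2 = I × R2 = V1 × R2/(R1 + R2) = 12 × 20000/67000 = 3.582 V

Final answer: 3.582 V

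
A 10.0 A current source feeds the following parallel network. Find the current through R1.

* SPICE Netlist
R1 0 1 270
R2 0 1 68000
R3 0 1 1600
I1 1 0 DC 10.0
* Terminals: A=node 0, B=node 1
All resistors sit directly between nodes 0 and 1, so they are in parallel and share one voltage V; the full source current 10 A splits among them.
1/R_par = 1/270 + 1/68000 + 1/1600 = 0.004343 S  =>  R_par = 230.2 Ω
V = I × R_par = 10 × 230.2 = 2302 V
I_R1 = V/R1 = 2302/270 = 8.527 A

Final answer: 8.527 A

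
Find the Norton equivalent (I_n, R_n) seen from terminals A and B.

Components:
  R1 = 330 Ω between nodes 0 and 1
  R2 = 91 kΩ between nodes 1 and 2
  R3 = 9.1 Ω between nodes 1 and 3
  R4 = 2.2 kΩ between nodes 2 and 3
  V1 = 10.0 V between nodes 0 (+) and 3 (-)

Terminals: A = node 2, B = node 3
Find the Thévenin equivalent first; then I_n = V_th/R_th and R_n = R_th.
Step 1 — V_th is the open-circuit voltage V_A - V_B (nothing connected across the terminals).
Nodal analysis, taking node 3 as the 0 V reference.
Source V1 fixes V_0 = 10 V.
KCL at each unknown node (sum of currents leaving = 0; resistances in Ω):
  Node 1: (V_1 - 10)/330 + (V_1 - V_2)/91000 + (V_1 - 0)/9.1 = 0
  Node 2: (V_2 - V_1)/91000 + (V_2 - 0)/2200 = 0
Collecting terms (coefficients in siemens):
  0.1129·V_1 - 0.00001099·V_2 = 0.0303
  0.0004655·V_2 - 0.00001099·V_1 = 0
Determinant D = (0.1129)(0.0004655) - (-0.00001099)(-0.00001099) = 0.00005257
V_1 = [(0.0303)(0.0004655) - (-0.00001099)(0)]/D = 0.2683 V
V_2 = [(0.1129)(0) - (0.0303)(-0.00001099)]/D = 0.006334 V
V_th = V_2 - V_3 = 0.006334 - 0 = 0.006334 V
Step 2 — R_th: zero the source — replace V1 by a short circuit (node 3 merges into node 0) — and find the resistance seen between A (node 2) and B (node 0).
Reduce the network between node 2 (A) and node 0 (B) by series/parallel combination:
  Rp1 = R1 ‖ R3 (parallel, both between nodes 0 and 1) = 1/(1/330 + 1/9.1) = 8.856 Ω
  Rs1 = R2 + Rp1 (series, joined only at node 1) = 91000 + 8.856 = 91010 Ω
  Rp2 = R4 ‖ Rs1 (parallel, both between nodes 0 and 2) = 1/(1/2200 + 1/91010) = 2148 Ω
R_th = 2.148 kΩ
I_n = V_th/R_th = 0.006334/2148 = 0.000002949 A, and R_n = R_th = 2.148 kΩ

Final answer: I_n = 2.949e-06 A, R_n = 2.148 kΩ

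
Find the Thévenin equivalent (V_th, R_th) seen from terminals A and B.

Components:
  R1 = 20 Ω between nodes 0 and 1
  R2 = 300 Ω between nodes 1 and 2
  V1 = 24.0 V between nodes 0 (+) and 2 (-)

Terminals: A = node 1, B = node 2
Step 1 — V_th is the open-circuit voltage V_A - V_B (nothing connected across the terminals).
Nodal analysis, taking node 2 as the 0 V reference.
Source V1 fixes V_0 = 24 V.
KCL at each unknown node (sum of currents leaving = 0; resistances in Ω):
  Node 1: (V_1 - 24)/20 + (V_1 - 0)/300 = 0
Collecting terms: 0.05333 × V_1 = 1.2  =>  V_1 = 22.5 V
V_th = V_1 - V_2 = 22.5 - 0 = 22.5 V
Step 2 — R_th: zero the source — replace V1 by a short circuit (node 2 merges into node 0) — and find the resistance seen between A (node 1) and B (node 0).
Reduce the network between node 1 (A) and node 0 (B) by series/parallel combination:
  Rp1 = R1 ‖ R2 (parallel, both between nodes 0 and 1) = 1/(1/20 + 1/300) = 18.75 Ω
R_th = 18.75 Ω

Final answer: V_th = 22.5 V, R_th = 18.75 Ω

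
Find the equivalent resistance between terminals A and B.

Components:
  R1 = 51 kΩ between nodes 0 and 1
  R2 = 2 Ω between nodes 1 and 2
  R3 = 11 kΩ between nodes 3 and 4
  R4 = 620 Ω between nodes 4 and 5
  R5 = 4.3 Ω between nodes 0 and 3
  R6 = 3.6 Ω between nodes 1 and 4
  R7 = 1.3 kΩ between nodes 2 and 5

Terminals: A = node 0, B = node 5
The network is not a plain series/parallel combination. Inject a 1 A test current into terminal A (node 0) and return it from terminal B (node 5); then R_eq = V_A / (1 A).
Nodal analysis, taking node 5 as the 0 V reference.
Current source I_test pushes 1 A into node 0 and draws it out of node 5.
KCL at each unknown node (sum of currents leaving = 0; resistances in Ω):
  Node 0: (V_0 - V_1)/51000 + (V_0 - V_3)/4.3 - 1 = 0
  Node 1: (V_1 - V_0)/51000 + (V_1 - V_2)/2 + (V_1 - V_4)/3.6 = 0
  Node 2: (V_2 - V_1)/2 + (V_2 - 0)/1300 = 0
  Node 3: (V_3 - V_0)/4.3 + (V_3 - V_4)/11000 = 0
  Node 4: (V_4 - V_1)/3.6 + (V_4 - V_3)/11000 + (V_4 - 0)/620 = 0
Collecting terms (coefficients in siemens):
  0.2326·V_0 - 0.00001961·V_1 - 0.2326·V_3 = 1
  0.7778·V_1 - 0.00001961·V_0 - 0.5·V_2 - 0.2778·V_4 = 0
  0.5008·V_2 - 0.5·V_1 = 0
  0.2326·V_3 - 0.2326·V_0 - 0.00009091·V_4 = 0
  0.2795·V_4 - 0.2778·V_1 - 0.00009091·V_3 = 0
Solving these 5 simultaneous equations (Gaussian elimination) gives:
  V_0 = 9471 V, V_1 = 419.6 V, V_2 = 419 V, V_3 = 9468 V
  V_4 = 420.2 V
R_eq = V_0 / 1 A = 9471 Ω = 9.471 kΩ

Final answer: 9.471 kΩ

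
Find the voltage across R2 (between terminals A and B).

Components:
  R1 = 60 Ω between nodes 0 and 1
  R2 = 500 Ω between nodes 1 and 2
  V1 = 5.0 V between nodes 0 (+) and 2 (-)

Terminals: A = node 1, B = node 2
R1 and R2 are in series across V1 (node 0 → node 1 → node 2), and the output A–B is taken across R2, so this is a voltage divider.
Series current: I = V1/(R1 + R2) = 5/(60 + 500) = 5/560 = 0.008929 A
V_R2 = I × R2 = V1 × R2/(R1 + R2) = 5 × 500/560 = 4.464 V

Final answer: 4.464 V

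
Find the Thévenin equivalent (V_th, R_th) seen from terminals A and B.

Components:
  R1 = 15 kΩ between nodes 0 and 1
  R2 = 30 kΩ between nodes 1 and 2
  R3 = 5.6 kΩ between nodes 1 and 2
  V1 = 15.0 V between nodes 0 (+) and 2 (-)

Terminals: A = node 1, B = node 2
Step 1 — V_th is the open-circuit voltage V_A - V_B (nothing connected across the terminals).
Nodal analysis, taking node 2 as the 0 V reference.
Source V1 fixes V_0 = 15 V.
KCL at each unknown node (sum of currents leaving = 0; resistances in Ω):
  Node 1: (V_1 - 15)/15000 + (V_1 - 0)/30000 + (V_1 - 0)/5600 = 0
Collecting terms: 0.0002786 × V_1 = 0.001  =>  V_1 = 3.59 V
V_th = V_1 - V_2 = 3.59 - 0 = 3.59 V
Step 2 — R_th: zero the source — replace V1 by a short circuit (node 2 merges into node 0) — and find the resistance seen between A (node 1) and B (node 0).
Reduce the network between node 1 (A) and node 0 (B) by series/parallel combination:
  Rp1 = R1 ‖ R2 ‖ R3 (parallel, all between nodes 0 and 1) = 1/(1/15000 + 1/30000 + 1/5600) = 3590 Ω
R_th = 3.59 kΩ

Final answer: V_th = 3.59 V, R_th = 3.59 kΩ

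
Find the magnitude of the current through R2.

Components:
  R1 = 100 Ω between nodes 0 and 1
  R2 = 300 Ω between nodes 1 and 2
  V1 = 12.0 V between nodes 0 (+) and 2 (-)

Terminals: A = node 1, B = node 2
Nodal analysis, taking node 2 as the 0 V reference.
Source V1 fixes V_0 = 12 V.
KCL at each unknown node (sum of currents leaving = 0; resistances in Ω):
  Node 1: (V_1 - 12)/100 + (V_1 - 0)/300 = 0
Collecting terms: 0.01333 × V_1 = 0.12  =>  V_1 = 9 V
I_R2 = (V_1 - V_2)/R2 = (9 - 0)/300 = 0.03 A
|I_R2| = 0.03 A

Final answer: |I_R2| = 0.03 A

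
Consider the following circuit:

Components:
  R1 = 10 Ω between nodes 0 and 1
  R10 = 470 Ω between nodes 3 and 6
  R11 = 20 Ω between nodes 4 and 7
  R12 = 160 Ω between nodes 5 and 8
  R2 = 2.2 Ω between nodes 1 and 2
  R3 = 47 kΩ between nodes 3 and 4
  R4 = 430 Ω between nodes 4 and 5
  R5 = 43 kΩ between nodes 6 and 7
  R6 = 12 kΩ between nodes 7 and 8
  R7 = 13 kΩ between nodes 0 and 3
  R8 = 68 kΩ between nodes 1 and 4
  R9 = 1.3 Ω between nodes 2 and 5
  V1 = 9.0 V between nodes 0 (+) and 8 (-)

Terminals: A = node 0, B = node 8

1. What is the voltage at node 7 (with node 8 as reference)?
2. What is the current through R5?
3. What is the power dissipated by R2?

Nodal analysis, taking node 8 as the 0 V reference.
Source V1 fixes V_0 = 9 V.
KCL at each unknown node (sum of currents leaving = 0; resistances in Ω):
  Node 1: (V_1 - 9)/10 + (V_1 - V_2)/2.2 + (V_1 - V_4)/68000 = 0
  Node 2: (V_2 - V_1)/2.2 + (V_2 - V_5)/1.3 = 0
  Node 3: (V_3 - V_4)/47000 + (V_3 - 9)/13000 + (V_3 - V_6)/470 = 0
  Node 4: (V_4 - V_3)/47000 + (V_4 - V_5)/430 + (V_4 - V_1)/68000 + (V_4 - V_7)/20 = 0
  Node 5: (V_5 - V_4)/430 + (V_5 - V_2)/1.3 + (V_5 - 0)/160 = 0
  Node 6: (V_6 - V_7)/43000 + (V_6 - V_3)/470 = 0
  Node 7: (V_7 - V_6)/43000 + (V_7 - 0)/12000 + (V_7 - V_4)/20 = 0
Collecting terms (coefficients in siemens):
  0.5546·V_1 - 0.4545·V_2 - 0.00001471·V_4 = 0.9
  1.224·V_2 - 0.4545·V_1 - 0.7692·V_5 = 0
  0.002226·V_3 - 0.00002128·V_4 - 0.002128·V_6 = 0.0006923
  0.05236·V_4 - 0.00001471·V_1 - 0.00002128·V_3 - 0.002326·V_5 - 0.05·V_7 = 0
  0.7778·V_5 - 0.7692·V_2 - 0.002326·V_4 = 0
  0.002151·V_6 - 0.002128·V_3 - 0.00002326·V_7 = 0
  0.05011·V_7 - 0.05·V_4 - 0.00002326·V_6 = 0
Solving these 7 simultaneous equations (Gaussian elimination) gives:
  V_1 = 8.475 V, V_2 = 8.36 V, V_3 = 8.639 V, V_4 = 8.02 V
  V_5 = 8.292 V, V_6 = 8.633 V, V_7 = 8.007 V
Part 1:
  Read off the nodal solution: V_7 = 8.007 V
Part 2:
  I_R5 = (V_6 - V_7)/R5 = (8.633 - 8.007)/43000 = 0.00001456 A
  Magnitude: I_R5 = 0.00001456 A
Part 3:
  I_R2 = (V_1 - V_2)/R2 = (8.475 - 8.36)/2.2 = 0.05246 A
  P_R2 = I_R2² × R2 = (0.05246)² × 2.2 = 0.006054 W

Final answers:
1. V_7 = 8.007 V
2. I_R5 = 1.456e-05 A
3. P_R2 = 0.006054 W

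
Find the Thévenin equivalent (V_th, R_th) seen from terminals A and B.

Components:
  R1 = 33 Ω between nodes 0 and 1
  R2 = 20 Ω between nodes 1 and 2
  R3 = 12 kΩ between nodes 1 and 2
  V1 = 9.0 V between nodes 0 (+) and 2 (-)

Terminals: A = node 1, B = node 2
Step 1 — V_th is the open-circuit voltage V_A - V_B (nothing connected across the terminals).
Nodal analysis, taking node 2 as the 0 V reference.
Source V1 fixes V_0 = 9 V.
KCL at each unknown node (sum of currents leaving = 0; resistances in Ω):
  Node 1: (V_1 - 9)/33 + (V_1 - 0)/20 + (V_1 - 0)/12000 = 0
Collecting terms: 0.08039 × V_1 = 0.2727  =>  V_1 = 3.393 V
V_th = V_1 - V_2 = 3.393 - 0 = 3.393 V
Step 2 — R_th: zero the source — replace V1 by a short circuit (node 2 merges into node 0) — and find the resistance seen between A (node 1) and B (node 0).
Reduce the network between node 1 (A) and node 0 (B) by series/parallel combination:
  Rp1 = R1 ‖ R2 ‖ R3 (parallel, all between nodes 0 and 1) = 1/(1/33 + 1/20 + 1/12000) = 12.44 Ω
R_th = 12.44 Ω

Final answer: V_th = 3.393 V, R_th = 12.44 Ω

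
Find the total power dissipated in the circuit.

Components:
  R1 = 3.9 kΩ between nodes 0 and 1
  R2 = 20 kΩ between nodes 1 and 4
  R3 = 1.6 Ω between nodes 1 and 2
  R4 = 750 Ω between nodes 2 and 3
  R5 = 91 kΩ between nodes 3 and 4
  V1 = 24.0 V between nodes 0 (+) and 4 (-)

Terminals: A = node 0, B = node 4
Nodal analysis, taking node 4 as the 0 V reference.
Source V1 fixes V_0 = 24 V.
KCL at each unknown node (sum of currents leaving = 0; resistances in Ω):
  Node 1: (V_1 - 24)/3900 + (V_1 - 0)/20000 + (V_1 - V_2)/1.6 = 0
  Node 2: (V_2 - V_1)/1.6 + (V_2 - V_3)/750 = 0
  Node 3: (V_3 - V_2)/750 + (V_3 - 0)/91000 = 0
Collecting terms (coefficients in siemens):
  0.6253·V_1 - 0.625·V_2 = 0.006154
  0.6263·V_2 - 0.625·V_1 - 0.001333·V_3 = 0
  0.001344·V_3 - 0.001333·V_2 = 0
Solving these 3 simultaneous equations (Gaussian elimination) gives:
  V_1 = 19.39 V, V_2 = 19.39 V, V_3 = 19.23 V
Power in each resistor, P = (ΔV)²/R:
  P_R1 = (24 - 19.39)²/3900 = 0.00544 W
  P_R2 = (19.39 - 0)²/20000 = 0.01881 W
  P_R3 = (19.39 - 19.39)²/1.6 = 0.00000007149 W
  P_R4 = (19.39 - 19.23)²/750 = 0.00003351 W
  P_R5 = (19.23 - 0)²/91000 = 0.004066 W
P_total = P_R1 + P_R2 + P_R3 + P_R4 + P_R5 = 0.02835 W

Final answer: 0.02835 W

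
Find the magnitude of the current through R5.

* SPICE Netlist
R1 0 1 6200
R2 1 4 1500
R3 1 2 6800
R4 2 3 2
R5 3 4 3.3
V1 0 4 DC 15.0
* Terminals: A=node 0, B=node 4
Nodal analysis, taking node 4 as the 0 V reference.
Source V1 fixes V_0 = 15 V.
KCL at each unknown node (sum of currents leaving = 0; resistances in Ω):
  Node 1: (V_1 - 15)/6200 + (V_1 - 0)/1500 + (V_1 - V_2)/6800 = 0
  Node 2: (V_2 - V_1)/6800 + (V_2 - V_3)/2 = 0
  Node 3: (V_3 - V_2)/2 + (V_3 - 0)/3.3 = 0
Collecting terms (coefficients in siemens):
  0.000975·V_1 - 0.0001471·V_2 = 0.002419
  0.5001·V_2 - 0.0001471·V_1 - 0.5·V_3 = 0
  0.803·V_3 - 0.5·V_2 = 0
Solving these 3 simultaneous equations (Gaussian elimination) gives:
  V_1 = 2.482 V, V_2 = 0.001933 V, V_3 = 0.001203 V
I_R5 = (V_3 - V_4)/R5 = (0.001203 - 0)/3.3 = 0.0003647 A
|I_R5| = 0.0003647 A

Final answer: |I_R5| = 0.0003647 A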